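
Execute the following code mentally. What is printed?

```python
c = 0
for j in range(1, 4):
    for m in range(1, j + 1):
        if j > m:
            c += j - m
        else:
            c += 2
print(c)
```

10

j=1,m=1: not 1>1, c = 0+2 = 2
j=2,m=1: 2>1, c = 2+1 = 3
j=2,m=2: not 2>2, c = 3+2 = 5
j=3,m=1: 3>1, c = 5+2 = 7
j=3,m=2: 3>2, c = 7+1 = 8
j=3,m=3: not 3>3, c = 8+2 = 10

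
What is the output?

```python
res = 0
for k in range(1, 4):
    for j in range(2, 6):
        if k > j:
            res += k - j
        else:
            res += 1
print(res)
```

k=1,j=2: not 1>2, res = 0+1 = 1
k=1,j=3: not 1>3, res = 1+1 = 2
k=1,j=4: not 1>4, res = 2+1 = 3
k=1,j=5: not 1>5, res = 3+1 = 4
k=2,j=2: not 2>2, res = 4+1 = 5
k=2,j=3: not 2>3, res = 5+1 = 6
k=2,j=4: not 2>4, res = 6+1 = 7
k=2,j=5: not 2>5, res = 7+1 = 8
k=3,j=2: 3>2, res = 8+1 = 9
k=3,j=3: not 3>3, res = 9+1 = 10
k=3,j=4: not 3>4, res = 10+1 = 11
k=3,j=5: not 3>5, res = 11+1 = 12

12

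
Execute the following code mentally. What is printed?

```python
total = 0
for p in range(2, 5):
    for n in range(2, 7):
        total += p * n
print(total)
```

180

p=2,n=2: total = 0+4 = 4
p=2,n=3: total = 4+6 = 10
p=2,n=4: total = 10+8 = 18
p=2,n=5: total = 18+10 = 28
p=2,n=6: total = 28+12 = 40
p=3,n=2: total = 40+6 = 46
p=3,n=3: total = 46+9 = 55
p=3,n=4: total = 55+12 = 67
p=3,n=5: total = 67+15 = 82
p=3,n=6: total = 82+18 = 100
p=4,n=2: total = 100+8 = 108
p=4,n=3: total = 108+12 = 120
p=4,n=4: total = 120+16 = 136
p=4,n=5: total = 136+20 = 156
p=4,n=6: total = 156+24 = 180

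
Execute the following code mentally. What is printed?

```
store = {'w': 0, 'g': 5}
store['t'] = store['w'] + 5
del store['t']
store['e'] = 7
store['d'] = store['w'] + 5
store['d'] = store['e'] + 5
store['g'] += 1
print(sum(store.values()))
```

store['t'] = store['w']+5 = 5 → {'w': 0, 'g': 5, 't': 5}
del 't' → {'w': 0, 'g': 5}
store['e'] = 7 → {'w': 0, 'g': 5, 'e': 7}
store['d'] = store['w']+5 = 5 → {'w': 0, 'g': 5, 'e': 7, 'd': 5}
store['d'] = store['e']+5 = 12 → {'w': 0, 'g': 5, 'e': 7, 'd': 12}
store['g'] = 5+1 = 6 → {'w': 0, 'g': 6, 'e': 7, 'd': 12}
sum of values = 25

25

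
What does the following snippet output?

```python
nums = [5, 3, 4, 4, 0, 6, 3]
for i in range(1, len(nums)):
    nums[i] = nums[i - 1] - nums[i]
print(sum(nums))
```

i=1: nums[1] = 5-3 = 2 → [5, 2, 4, 4, 0, 6, 3]
i=2: nums[2] = 2-4 = -2 → [5, 2, -2, 4, 0, 6, 3]
i=3: nums[3] = (-2)-4 = -6 → [5, 2, -2, -6, 0, 6, 3]
i=4: nums[4] = (-6)-0 = -6 → [5, 2, -2, -6, -6, 6, 3]
i=5: nums[5] = (-6)-6 = -12 → [5, 2, -2, -6, -6, -12, 3]
i=6: nums[6] = (-12)-3 = -15 → [5, 2, -2, -6, -6, -12, -15]
sum = -34

-34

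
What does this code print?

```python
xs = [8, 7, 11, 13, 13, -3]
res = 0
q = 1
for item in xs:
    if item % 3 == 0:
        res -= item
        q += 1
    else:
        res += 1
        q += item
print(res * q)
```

432

item=8: not %3==0, res = 0+1 = 1; q=9
item=7: not %3==0, res = 1+1 = 2; q=16
item=11: not %3==0, res = 2+1 = 3; q=27
item=13: not %3==0, res = 3+1 = 4; q=40
item=13: not %3==0, res = 4+1 = 5; q=53
item=-3: %3==0, res = 5-(-3) = 8; q=54
res*q = 8*54 = 432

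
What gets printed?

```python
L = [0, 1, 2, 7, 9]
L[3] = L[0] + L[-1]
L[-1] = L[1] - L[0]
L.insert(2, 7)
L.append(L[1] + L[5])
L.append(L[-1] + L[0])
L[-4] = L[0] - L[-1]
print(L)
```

[0, 1, 7, 2, -2, 1, 2, 2]

L[3] = L[0]+L[-1] = 0+9 = 9 → [0, 1, 2, 9, 9]
L[-1] = L[1]-L[0] = 1-0 = 1 → [0, 1, 2, 9, 1]
insert 7 at 2 → [0, 1, 7, 2, 9, 1]
append L[1]+L[5] = 1+1 = 2 → [0, 1, 7, 2, 9, 1, 2]
append L[-1]+L[0] = 2+0 = 2 → [0, 1, 7, 2, 9, 1, 2, 2]
L[-4] = L[0]-L[-1] = 0-2 = -2 → [0, 1, 7, 2, -2, 1, 2, 2]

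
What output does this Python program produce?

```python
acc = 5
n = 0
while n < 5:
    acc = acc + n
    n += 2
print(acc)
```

n=0: acc = 5+0 = 5
n=2: acc = 5+2 = 7
n=4: acc = 7+4 = 11

11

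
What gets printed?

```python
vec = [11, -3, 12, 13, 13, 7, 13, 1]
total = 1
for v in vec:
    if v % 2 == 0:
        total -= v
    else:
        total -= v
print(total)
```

-66

v=11: not even, total = 1-11 = -10
v=-3: not even, total = (-10)-(-3) = -7
v=12: even, total = (-7)-12 = -19
v=13: not even, total = (-19)-13 = -32
v=13: not even, total = (-32)-13 = -45
v=7: not even, total = (-45)-7 = -52
v=13: not even, total = (-52)-13 = -65
v=1: not even, total = (-65)-1 = -66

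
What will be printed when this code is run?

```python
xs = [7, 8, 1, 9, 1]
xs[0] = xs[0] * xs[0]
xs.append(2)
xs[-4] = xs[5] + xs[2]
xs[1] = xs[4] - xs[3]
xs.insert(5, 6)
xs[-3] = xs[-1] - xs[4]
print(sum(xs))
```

xs[0] = xs[0]*xs[0] = 7*7 = 49 → [49, 8, 1, 9, 1]
append 2 → [49, 8, 1, 9, 1, 2]
xs[-4] = xs[5]+xs[2] = 2+1 = 3 → [49, 8, 3, 9, 1, 2]
xs[1] = xs[4]-xs[3] = 1-9 = -8 → [49, -8, 3, 9, 1, 2]
insert 6 at 5 → [49, -8, 3, 9, 1, 6, 2]
xs[-3] = xs[-1]-xs[4] = 2-1 = 1 → [49, -8, 3, 9, 1, 6, 2]
sum = 62

62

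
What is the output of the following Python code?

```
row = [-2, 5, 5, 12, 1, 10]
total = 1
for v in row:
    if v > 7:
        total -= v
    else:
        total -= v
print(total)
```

v=-2: not >7, total = 1-(-2) = 3
v=5: not >7, total = 3-5 = -2
v=5: not >7, total = (-2)-5 = -7
v=12: >7, total = (-7)-12 = -19
v=1: not >7, total = (-19)-1 = -20
v=10: >7, total = (-20)-10 = -30

-30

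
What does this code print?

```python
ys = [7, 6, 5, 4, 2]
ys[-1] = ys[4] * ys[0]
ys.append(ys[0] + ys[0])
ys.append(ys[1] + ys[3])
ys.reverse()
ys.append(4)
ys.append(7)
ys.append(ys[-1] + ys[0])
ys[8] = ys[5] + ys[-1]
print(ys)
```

ys[-1] = ys[4]*ys[0] = 2*7 = 14 → [7, 6, 5, 4, 14]
append ys[0]+ys[0] = 7+7 = 14 → [7, 6, 5, 4, 14, 14]
append ys[1]+ys[3] = 6+4 = 10 → [7, 6, 5, 4, 14, 14, 10]
reverse → [10, 14, 14, 4, 5, 6, 7]
append 4 → [10, 14, 14, 4, 5, 6, 7, 4]
append 7 → [10, 14, 14, 4, 5, 6, 7, 4, 7]
append ys[-1]+ys[0] = 7+10 = 17 → [10, 14, 14, 4, 5, 6, 7, 4, 7, 17]
ys[8] = ys[5]+ys[-1] = 6+17 = 23 → [10, 14, 14, 4, 5, 6, 7, 4, 23, 17]

[10, 14, 14, 4, 5, 6, 7, 4, 23, 17]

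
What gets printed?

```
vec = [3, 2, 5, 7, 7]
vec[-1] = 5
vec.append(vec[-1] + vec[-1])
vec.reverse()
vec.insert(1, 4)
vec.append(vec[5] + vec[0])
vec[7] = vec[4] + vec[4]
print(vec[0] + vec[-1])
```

vec[-1] = 5 → [3, 2, 5, 7, 5]
append vec[-1]+vec[-1] = 5+5 = 10 → [3, 2, 5, 7, 5, 10]
reverse → [10, 5, 7, 5, 2, 3]
insert 4 at 1 → [10, 4, 5, 7, 5, 2, 3]
append vec[5]+vec[0] = 2+10 = 12 → [10, 4, 5, 7, 5, 2, 3, 12]
vec[7] = vec[4]+vec[4] = 5+5 = 10 → [10, 4, 5, 7, 5, 2, 3, 10]
vec[0]+vec[-1] = 10+10 = 20

20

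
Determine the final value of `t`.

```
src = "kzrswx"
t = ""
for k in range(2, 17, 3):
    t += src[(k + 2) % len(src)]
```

'wzwzw'

k=2: add src[4]='w' → 'w'
k=5: add src[1]='z' → 'wz'
k=8: add src[4]='w' → 'wzw'
k=11: add src[1]='z' → 'wzwz'
k=14: add src[4]='w' → 'wzwzw'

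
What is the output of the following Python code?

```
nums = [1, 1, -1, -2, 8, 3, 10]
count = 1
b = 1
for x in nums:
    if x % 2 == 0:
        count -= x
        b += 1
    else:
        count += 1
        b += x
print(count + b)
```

x=1: not even, count = 1+1 = 2; b=2
x=1: not even, count = 2+1 = 3; b=3
x=-1: not even, count = 3+1 = 4; b=2
x=-2: even, count = 4-(-2) = 6; b=3
x=8: even, count = 6-8 = -2; b=4
x=3: not even, count = (-2)+1 = -1; b=7
x=10: even, count = (-1)-10 = -11; b=8
count+b = (-11)+8 = -3

-3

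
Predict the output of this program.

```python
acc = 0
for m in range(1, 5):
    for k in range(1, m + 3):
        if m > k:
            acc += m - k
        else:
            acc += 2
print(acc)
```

m=1,k=1: not 1>1, acc = 0+2 = 2
m=1,k=2: not 1>2, acc = 2+2 = 4
m=1,k=3: not 1>3, acc = 4+2 = 6
m=2,k=1: 2>1, acc = 6+1 = 7
m=2,k=2: not 2>2, acc = 7+2 = 9
m=2,k=3: not 2>3, acc = 9+2 = 11
m=2,k=4: not 2>4, acc = 11+2 = 13
m=3,k=1: 3>1, acc = 13+2 = 15
m=3,k=2: 3>2, acc = 15+1 = 16
m=3,k=3: not 3>3, acc = 16+2 = 18
m=3,k=4: not 3>4, acc = 18+2 = 20
m=3,k=5: not 3>5, acc = 20+2 = 22
m=4,k=1: 4>1, acc = 22+3 = 25
m=4,k=2: 4>2, acc = 25+2 = 27
m=4,k=3: 4>3, acc = 27+1 = 28
m=4,k=4: not 4>4, acc = 28+2 = 30
m=4,k=5: not 4>5, acc = 30+2 = 32
m=4,k=6: not 4>6, acc = 32+2 = 34

34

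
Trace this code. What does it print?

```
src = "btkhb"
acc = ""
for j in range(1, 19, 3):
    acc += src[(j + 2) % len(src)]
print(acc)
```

htbkbh

j=1: add src[3]='h' → 'h'
j=4: add src[1]='t' → 'ht'
j=7: add src[4]='b' → 'htb'
j=10: add src[2]='k' → 'htbk'
j=13: add src[0]='b' → 'htbkb'
j=16: add src[3]='h' → 'htbkbh'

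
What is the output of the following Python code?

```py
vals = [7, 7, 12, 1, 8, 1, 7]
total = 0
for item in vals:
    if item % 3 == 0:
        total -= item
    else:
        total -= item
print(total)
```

-43

item=7: not %3==0, total = 0-7 = -7
item=7: not %3==0, total = (-7)-7 = -14
item=12: %3==0, total = (-14)-12 = -26
item=1: not %3==0, total = (-26)-1 = -27
item=8: not %3==0, total = (-27)-8 = -35
item=1: not %3==0, total = (-35)-1 = -36
item=7: not %3==0, total = (-36)-7 = -43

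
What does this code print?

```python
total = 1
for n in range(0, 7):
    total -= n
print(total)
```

n=0: total = 1-0 = 1
n=1: total = 1-1 = 0
n=2: total = 0-2 = -2
n=3: total = (-2)-3 = -5
n=4: total = (-5)-4 = -9
n=5: total = (-9)-5 = -14
n=6: total = (-14)-6 = -20

-20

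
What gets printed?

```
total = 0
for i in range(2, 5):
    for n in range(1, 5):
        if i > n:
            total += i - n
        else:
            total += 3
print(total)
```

28

i=2,n=1: 2>1, total = 0+1 = 1
i=2,n=2: not 2>2, total = 1+3 = 4
i=2,n=3: not 2>3, total = 4+3 = 7
i=2,n=4: not 2>4, total = 7+3 = 10
i=3,n=1: 3>1, total = 10+2 = 12
i=3,n=2: 3>2, total = 12+1 = 13
i=3,n=3: not 3>3, total = 13+3 = 16
i=3,n=4: not 3>4, total = 16+3 = 19
i=4,n=1: 4>1, total = 19+3 = 22
i=4,n=2: 4>2, total = 22+2 = 24
i=4,n=3: 4>3, total = 24+1 = 25
i=4,n=4: not 4>4, total = 25+3 = 28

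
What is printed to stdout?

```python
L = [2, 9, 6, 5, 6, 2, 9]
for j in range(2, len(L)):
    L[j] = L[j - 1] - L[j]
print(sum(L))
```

j=2: L[2] = 9-6 = 3 → [2, 9, 3, 5, 6, 2, 9]
j=3: L[3] = 3-5 = -2 → [2, 9, 3, -2, 6, 2, 9]
j=4: L[4] = (-2)-6 = -8 → [2, 9, 3, -2, -8, 2, 9]
j=5: L[5] = (-8)-2 = -10 → [2, 9, 3, -2, -8, -10, 9]
j=6: L[6] = (-10)-9 = -19 → [2, 9, 3, -2, -8, -10, -19]
sum = -25

-25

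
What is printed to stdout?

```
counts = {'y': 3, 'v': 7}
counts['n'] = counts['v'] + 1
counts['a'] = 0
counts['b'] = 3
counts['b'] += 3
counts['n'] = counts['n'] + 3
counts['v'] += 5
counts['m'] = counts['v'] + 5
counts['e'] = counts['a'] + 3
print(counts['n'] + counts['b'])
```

17

counts['n'] = counts['v']+1 = 8 → {'y': 3, 'v': 7, 'n': 8}
counts['a'] = 0 → {'y': 3, 'v': 7, 'n': 8, 'a': 0}
counts['b'] = 3 → {'y': 3, 'v': 7, 'n': 8, 'a': 0, 'b': 3}
counts['b'] = 3+3 = 6 → {'y': 3, 'v': 7, 'n': 8, 'a': 0, 'b': 6}
counts['n'] = counts['n']+3 = 11 → {'y': 3, 'v': 7, 'n': 11, 'a': 0, 'b': 6}
counts['v'] = 7+5 = 12 → {'y': 3, 'v': 12, 'n': 11, 'a': 0, 'b': 6}
counts['m'] = counts['v']+5 = 17 → {'y': 3, 'v': 12, 'n': 11, 'a': 0, 'b': 6, 'm': 17}
counts['e'] = counts['a']+3 = 3 → {'y': 3, 'v': 12, 'n': 11, 'a': 0, 'b': 6, 'm': 17, 'e': 3}
counts['n']+counts['b'] = 11+6 = 17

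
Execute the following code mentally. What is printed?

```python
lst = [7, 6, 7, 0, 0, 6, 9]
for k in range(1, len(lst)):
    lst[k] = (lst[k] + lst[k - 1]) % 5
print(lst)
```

[7, 3, 0, 0, 0, 1, 0]

k=1: lst[1] = (6+7)%5 = 3 → [7, 3, 7, 0, 0, 6, 9]
k=2: lst[2] = (7+3)%5 = 0 → [7, 3, 0, 0, 0, 6, 9]
k=3: lst[3] = (0+0)%5 = 0 → [7, 3, 0, 0, 0, 6, 9]
k=4: lst[4] = (0+0)%5 = 0 → [7, 3, 0, 0, 0, 6, 9]
k=5: lst[5] = (6+0)%5 = 1 → [7, 3, 0, 0, 0, 1, 9]
k=6: lst[6] = (9+1)%5 = 0 → [7, 3, 0, 0, 0, 1, 0]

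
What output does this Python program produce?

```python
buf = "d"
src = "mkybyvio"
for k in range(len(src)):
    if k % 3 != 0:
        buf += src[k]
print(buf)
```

k=0: skip
k=1: add 'k' → 'dk'
k=2: add 'y' → 'dky'
k=3: skip
k=4: add 'y' → 'dkyy'
k=5: add 'v' → 'dkyyv'
k=6: skip
k=7: add 'o' → 'dkyyvo'

dkyyvo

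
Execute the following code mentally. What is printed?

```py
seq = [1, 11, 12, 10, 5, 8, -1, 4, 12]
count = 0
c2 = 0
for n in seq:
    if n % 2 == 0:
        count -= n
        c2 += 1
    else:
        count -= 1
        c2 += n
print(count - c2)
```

-71

n=1: not even, count = 0-1 = -1; c2=1
n=11: not even, count = (-1)-1 = -2; c2=12
n=12: even, count = (-2)-12 = -14; c2=13
n=10: even, count = (-14)-10 = -24; c2=14
n=5: not even, count = (-24)-1 = -25; c2=19
n=8: even, count = (-25)-8 = -33; c2=20
n=-1: not even, count = (-33)-1 = -34; c2=19
n=4: even, count = (-34)-4 = -38; c2=20
n=12: even, count = (-38)-12 = -50; c2=21
count-c2 = (-50)-21 = -71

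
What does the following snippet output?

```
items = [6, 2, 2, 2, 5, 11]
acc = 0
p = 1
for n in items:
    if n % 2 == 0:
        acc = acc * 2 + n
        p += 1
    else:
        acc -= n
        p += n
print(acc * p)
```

n=6: even, acc = 0*2+6 = 6; p=2
n=2: even, acc = 6*2+2 = 14; p=3
n=2: even, acc = 14*2+2 = 30; p=4
n=2: even, acc = 30*2+2 = 62; p=5
n=5: not even, acc = 62-5 = 57; p=10
n=11: not even, acc = 57-11 = 46; p=21
acc*p = 46*21 = 966

966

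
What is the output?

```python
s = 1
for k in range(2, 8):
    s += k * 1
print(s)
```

k=2: s = 1+2*1 = 3
k=3: s = 3+3*1 = 6
k=4: s = 6+4*1 = 10
k=5: s = 10+5*1 = 15
k=6: s = 15+6*1 = 21
k=7: s = 21+7*1 = 28

28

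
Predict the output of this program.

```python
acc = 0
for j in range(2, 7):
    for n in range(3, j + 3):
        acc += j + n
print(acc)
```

185

j=2,n=3: acc = 0+5 = 5
j=2,n=4: acc = 5+6 = 11
j=3,n=3: acc = 11+6 = 17
j=3,n=4: acc = 17+7 = 24
j=3,n=5: acc = 24+8 = 32
j=4,n=3: acc = 32+7 = 39
j=4,n=4: acc = 39+8 = 47
j=4,n=5: acc = 47+9 = 56
j=4,n=6: acc = 56+10 = 66
j=5,n=3: acc = 66+8 = 74
j=5,n=4: acc = 74+9 = 83
j=5,n=5: acc = 83+10 = 93
j=5,n=6: acc = 93+11 = 104
j=5,n=7: acc = 104+12 = 116
j=6,n=3: acc = 116+9 = 125
j=6,n=4: acc = 125+10 = 135
j=6,n=5: acc = 135+11 = 146
j=6,n=6: acc = 146+12 = 158
j=6,n=7: acc = 158+13 = 171
j=6,n=8: acc = 171+14 = 185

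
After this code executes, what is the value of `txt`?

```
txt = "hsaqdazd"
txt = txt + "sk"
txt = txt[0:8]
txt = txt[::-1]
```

+ 'sk' → 'hsaqdazdsk'
slice [0:8] → 'hsaqdazd'
reverse → 'dzadqash'

'dzadqash'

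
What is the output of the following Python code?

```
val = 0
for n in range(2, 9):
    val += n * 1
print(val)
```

35

n=2: val = 0+2*1 = 2
n=3: val = 2+3*1 = 5
n=4: val = 5+4*1 = 9
n=5: val = 9+5*1 = 14
n=6: val = 14+6*1 = 20
n=7: val = 20+7*1 = 27
n=8: val = 27+8*1 = 35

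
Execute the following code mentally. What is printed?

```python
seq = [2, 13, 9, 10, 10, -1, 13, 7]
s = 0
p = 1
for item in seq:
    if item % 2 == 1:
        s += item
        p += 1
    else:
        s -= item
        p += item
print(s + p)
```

47

item=2: not odd, s = 0-2 = -2; p=3
item=13: odd, s = (-2)+13 = 11; p=4
item=9: odd, s = 11+9 = 20; p=5
item=10: not odd, s = 20-10 = 10; p=15
item=10: not odd, s = 10-10 = 0; p=25
item=-1: odd, s = 0+(-1) = -1; p=26
item=13: odd, s = (-1)+13 = 12; p=27
item=7: odd, s = 12+7 = 19; p=28
s+p = 19+28 = 47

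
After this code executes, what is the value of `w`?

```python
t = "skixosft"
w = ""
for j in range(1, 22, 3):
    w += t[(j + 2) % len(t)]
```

'xfkotis'

j=1: add t[3]='x' → 'x'
j=4: add t[6]='f' → 'xf'
j=7: add t[1]='k' → 'xfk'
j=10: add t[4]='o' → 'xfko'
j=13: add t[7]='t' → 'xfkot'
j=16: add t[2]='i' → 'xfkoti'
j=19: add t[5]='s' → 'xfkotis'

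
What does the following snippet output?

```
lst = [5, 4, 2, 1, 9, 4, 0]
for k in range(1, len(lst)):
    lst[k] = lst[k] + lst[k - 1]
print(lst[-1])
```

25

k=1: lst[1] = 4+5 = 9 → [5, 9, 2, 1, 9, 4, 0]
k=2: lst[2] = 2+9 = 11 → [5, 9, 11, 1, 9, 4, 0]
k=3: lst[3] = 1+11 = 12 → [5, 9, 11, 12, 9, 4, 0]
k=4: lst[4] = 9+12 = 21 → [5, 9, 11, 12, 21, 4, 0]
k=5: lst[5] = 4+21 = 25 → [5, 9, 11, 12, 21, 25, 0]
k=6: lst[6] = 0+25 = 25 → [5, 9, 11, 12, 21, 25, 25]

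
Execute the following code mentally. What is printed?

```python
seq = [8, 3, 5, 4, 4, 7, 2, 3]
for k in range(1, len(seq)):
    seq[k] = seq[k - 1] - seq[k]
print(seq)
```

[8, 5, 0, -4, -8, -15, -17, -20]

k=1: seq[1] = 8-3 = 5 → [8, 5, 5, 4, 4, 7, 2, 3]
k=2: seq[2] = 5-5 = 0 → [8, 5, 0, 4, 4, 7, 2, 3]
k=3: seq[3] = 0-4 = -4 → [8, 5, 0, -4, 4, 7, 2, 3]
k=4: seq[4] = (-4)-4 = -8 → [8, 5, 0, -4, -8, 7, 2, 3]
k=5: seq[5] = (-8)-7 = -15 → [8, 5, 0, -4, -8, -15, 2, 3]
k=6: seq[6] = (-15)-2 = -17 → [8, 5, 0, -4, -8, -15, -17, 3]
k=7: seq[7] = (-17)-3 = -20 → [8, 5, 0, -4, -8, -15, -17, -20]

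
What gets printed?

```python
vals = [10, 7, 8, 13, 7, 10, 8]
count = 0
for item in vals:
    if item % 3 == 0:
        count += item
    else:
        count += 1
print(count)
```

7

item=10: not %3==0, count = 0+1 = 1
item=7: not %3==0, count = 1+1 = 2
item=8: not %3==0, count = 2+1 = 3
item=13: not %3==0, count = 3+1 = 4
item=7: not %3==0, count = 4+1 = 5
item=10: not %3==0, count = 5+1 = 6
item=8: not %3==0, count = 6+1 = 7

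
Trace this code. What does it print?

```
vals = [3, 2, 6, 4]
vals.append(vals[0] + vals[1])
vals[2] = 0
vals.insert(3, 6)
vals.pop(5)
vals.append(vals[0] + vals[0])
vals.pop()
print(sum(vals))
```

append vals[0]+vals[1] = 3+2 = 5 → [3, 2, 6, 4, 5]
vals[2] = 0 → [3, 2, 0, 4, 5]
insert 6 at 3 → [3, 2, 0, 6, 4, 5]
pop(5) removes 5 → [3, 2, 0, 6, 4]
append vals[0]+vals[0] = 3+3 = 6 → [3, 2, 0, 6, 4, 6]
pop() removes 6 → [3, 2, 0, 6, 4]
sum = 15

15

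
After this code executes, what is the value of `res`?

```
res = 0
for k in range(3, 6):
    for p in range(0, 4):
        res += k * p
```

k=3,p=0: res = 0+0 = 0
k=3,p=1: res = 0+3 = 3
k=3,p=2: res = 3+6 = 9
k=3,p=3: res = 9+9 = 18
k=4,p=0: res = 18+0 = 18
k=4,p=1: res = 18+4 = 22
k=4,p=2: res = 22+8 = 30
k=4,p=3: res = 30+12 = 42
k=5,p=0: res = 42+0 = 42
k=5,p=1: res = 42+5 = 47
k=5,p=2: res = 47+10 = 57
k=5,p=3: res = 57+15 = 72

72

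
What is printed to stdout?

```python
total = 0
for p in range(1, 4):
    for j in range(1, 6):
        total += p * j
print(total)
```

90

p=1,j=1: total = 0+1 = 1
p=1,j=2: total = 1+2 = 3
p=1,j=3: total = 3+3 = 6
p=1,j=4: total = 6+4 = 10
p=1,j=5: total = 10+5 = 15
p=2,j=1: total = 15+2 = 17
p=2,j=2: total = 17+4 = 21
p=2,j=3: total = 21+6 = 27
p=2,j=4: total = 27+8 = 35
p=2,j=5: total = 35+10 = 45
p=3,j=1: total = 45+3 = 48
p=3,j=2: total = 48+6 = 54
p=3,j=3: total = 54+9 = 63
p=3,j=4: total = 63+12 = 75
p=3,j=5: total = 75+15 = 90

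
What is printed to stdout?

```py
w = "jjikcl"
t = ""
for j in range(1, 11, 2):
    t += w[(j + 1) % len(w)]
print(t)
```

icjic

j=1: add w[2]='i' → 'i'
j=3: add w[4]='c' → 'ic'
j=5: add w[0]='j' → 'icj'
j=7: add w[2]='i' → 'icji'
j=9: add w[4]='c' → 'icjic'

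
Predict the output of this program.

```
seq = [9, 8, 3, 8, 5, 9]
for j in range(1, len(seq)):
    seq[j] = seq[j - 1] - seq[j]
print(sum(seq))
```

j=1: seq[1] = 9-8 = 1 → [9, 1, 3, 8, 5, 9]
j=2: seq[2] = 1-3 = -2 → [9, 1, -2, 8, 5, 9]
j=3: seq[3] = (-2)-8 = -10 → [9, 1, -2, -10, 5, 9]
j=4: seq[4] = (-10)-5 = -15 → [9, 1, -2, -10, -15, 9]
j=5: seq[5] = (-15)-9 = -24 → [9, 1, -2, -10, -15, -24]
sum = -41

-41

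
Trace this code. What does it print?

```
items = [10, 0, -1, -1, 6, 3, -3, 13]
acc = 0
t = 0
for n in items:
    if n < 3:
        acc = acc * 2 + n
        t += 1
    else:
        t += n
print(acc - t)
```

-45

n=10: not <3; t=10
n=0: <3, acc = 0*2+0 = 0; t=11
n=-1: <3, acc = 0*2+(-1) = -1; t=12
n=-1: <3, acc = (-1)*2+(-1) = -3; t=13
n=6: not <3; t=19
n=3: not <3; t=22
n=-3: <3, acc = (-3)*2+(-3) = -9; t=23
n=13: not <3; t=36
acc-t = (-9)-36 = -45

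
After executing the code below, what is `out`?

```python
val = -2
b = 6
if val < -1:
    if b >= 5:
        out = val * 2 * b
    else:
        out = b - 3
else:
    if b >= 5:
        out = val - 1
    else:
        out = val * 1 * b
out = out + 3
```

-21

val=-2, b=6
val < -1 is True; b >= 5 is True
→ out = val * 2 * b = -24
out = (-24)+3 = -21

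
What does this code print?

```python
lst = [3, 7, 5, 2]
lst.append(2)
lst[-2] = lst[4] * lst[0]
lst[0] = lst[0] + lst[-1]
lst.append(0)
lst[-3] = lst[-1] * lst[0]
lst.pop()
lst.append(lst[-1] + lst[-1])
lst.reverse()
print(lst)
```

[4, 2, 0, 5, 7, 5]

append 2 → [3, 7, 5, 2, 2]
lst[-2] = lst[4]*lst[0] = 2*3 = 6 → [3, 7, 5, 6, 2]
lst[0] = lst[0]+lst[-1] = 3+2 = 5 → [5, 7, 5, 6, 2]
append 0 → [5, 7, 5, 6, 2, 0]
lst[-3] = lst[-1]*lst[0] = 0*5 = 0 → [5, 7, 5, 0, 2, 0]
pop() removes 0 → [5, 7, 5, 0, 2]
append lst[-1]+lst[-1] = 2+2 = 4 → [5, 7, 5, 0, 2, 4]
reverse → [4, 2, 0, 5, 7, 5]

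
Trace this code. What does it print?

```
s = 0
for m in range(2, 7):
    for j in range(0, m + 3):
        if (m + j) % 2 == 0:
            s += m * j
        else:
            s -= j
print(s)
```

240

m=2,j=0: even sum, s = 0+0 = 0
m=2,j=1: odd sum, s = 0-1 = -1
m=2,j=2: even sum, s = (-1)+4 = 3
m=2,j=3: odd sum, s = 3-3 = 0
m=2,j=4: even sum, s = 0+8 = 8
m=3,j=0: odd sum, s = 8-0 = 8
m=3,j=1: even sum, s = 8+3 = 11
m=3,j=2: odd sum, s = 11-2 = 9
m=3,j=3: even sum, s = 9+9 = 18
m=3,j=4: odd sum, s = 18-4 = 14
m=3,j=5: even sum, s = 14+15 = 29
m=4,j=0: even sum, s = 29+0 = 29
m=4,j=1: odd sum, s = 29-1 = 28
m=4,j=2: even sum, s = 28+8 = 36
m=4,j=3: odd sum, s = 36-3 = 33
m=4,j=4: even sum, s = 33+16 = 49
m=4,j=5: odd sum, s = 49-5 = 44
m=4,j=6: even sum, s = 44+24 = 68
m=5,j=0: odd sum, s = 68-0 = 68
m=5,j=1: even sum, s = 68+5 = 73
m=5,j=2: odd sum, s = 73-2 = 71
m=5,j=3: even sum, s = 71+15 = 86
m=5,j=4: odd sum, s = 86-4 = 82
m=5,j=5: even sum, s = 82+25 = 107
m=5,j=6: odd sum, s = 107-6 = 101
m=5,j=7: even sum, s = 101+35 = 136
m=6,j=0: even sum, s = 136+0 = 136
m=6,j=1: odd sum, s = 136-1 = 135
m=6,j=2: even sum, s = 135+12 = 147
m=6,j=3: odd sum, s = 147-3 = 144
m=6,j=4: even sum, s = 144+24 = 168
m=6,j=5: odd sum, s = 168-5 = 163
m=6,j=6: even sum, s = 163+36 = 199
m=6,j=7: odd sum, s = 199-7 = 192
m=6,j=8: even sum, s = 192+48 = 240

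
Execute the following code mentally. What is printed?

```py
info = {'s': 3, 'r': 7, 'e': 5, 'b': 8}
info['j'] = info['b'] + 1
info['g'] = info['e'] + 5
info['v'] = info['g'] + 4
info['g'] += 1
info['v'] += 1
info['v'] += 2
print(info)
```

{'s': 3, 'r': 7, 'e': 5, 'b': 8, 'j': 9, 'g': 11, 'v': 17}

info['j'] = info['b']+1 = 9 → {'s': 3, 'r': 7, 'e': 5, 'b': 8, 'j': 9}
info['g'] = info['e']+5 = 10 → {'s': 3, 'r': 7, 'e': 5, 'b': 8, 'j': 9, 'g': 10}
info['v'] = info['g']+4 = 14 → {'s': 3, 'r': 7, 'e': 5, 'b': 8, 'j': 9, 'g': 10, 'v': 14}
info['g'] = 10+1 = 11 → {'s': 3, 'r': 7, 'e': 5, 'b': 8, 'j': 9, 'g': 11, 'v': 14}
info['v'] = 14+1 = 15 → {'s': 3, 'r': 7, 'e': 5, 'b': 8, 'j': 9, 'g': 11, 'v': 15}
info['v'] = 15+2 = 17 → {'s': 3, 'r': 7, 'e': 5, 'b': 8, 'j': 9, 'g': 11, 'v': 17}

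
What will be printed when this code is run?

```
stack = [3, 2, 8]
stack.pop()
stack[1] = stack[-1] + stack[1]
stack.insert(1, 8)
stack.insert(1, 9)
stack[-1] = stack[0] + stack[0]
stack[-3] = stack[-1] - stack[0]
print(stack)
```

pop() removes 8 → [3, 2]
stack[1] = stack[-1]+stack[1] = 2+2 = 4 → [3, 4]
insert 8 at 1 → [3, 8, 4]
insert 9 at 1 → [3, 9, 8, 4]
stack[-1] = stack[0]+stack[0] = 3+3 = 6 → [3, 9, 8, 6]
stack[-3] = stack[-1]-stack[0] = 6-3 = 3 → [3, 3, 8, 6]

[3, 3, 8, 6]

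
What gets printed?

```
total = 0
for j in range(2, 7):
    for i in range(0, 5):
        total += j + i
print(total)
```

j=2,i=0: total = 0+2 = 2
j=2,i=1: total = 2+3 = 5
j=2,i=2: total = 5+4 = 9
j=2,i=3: total = 9+5 = 14
j=2,i=4: total = 14+6 = 20
j=3,i=0: total = 20+3 = 23
j=3,i=1: total = 23+4 = 27
j=3,i=2: total = 27+5 = 32
j=3,i=3: total = 32+6 = 38
j=3,i=4: total = 38+7 = 45
j=4,i=0: total = 45+4 = 49
j=4,i=1: total = 49+5 = 54
j=4,i=2: total = 54+6 = 60
j=4,i=3: total = 60+7 = 67
j=4,i=4: total = 67+8 = 75
j=5,i=0: total = 75+5 = 80
j=5,i=1: total = 80+6 = 86
j=5,i=2: total = 86+7 = 93
j=5,i=3: total = 93+8 = 101
j=5,i=4: total = 101+9 = 110
j=6,i=0: total = 110+6 = 116
j=6,i=1: total = 116+7 = 123
j=6,i=2: total = 123+8 = 131
j=6,i=3: total = 131+9 = 140
j=6,i=4: total = 140+10 = 150

150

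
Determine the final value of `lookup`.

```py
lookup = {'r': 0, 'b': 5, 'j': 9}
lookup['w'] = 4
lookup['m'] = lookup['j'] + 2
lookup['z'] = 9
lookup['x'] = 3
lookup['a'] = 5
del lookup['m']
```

lookup['w'] = 4 → {'r': 0, 'b': 5, 'j': 9, 'w': 4}
lookup['m'] = lookup['j']+2 = 11 → {'r': 0, 'b': 5, 'j': 9, 'w': 4, 'm': 11}
lookup['z'] = 9 → {'r': 0, 'b': 5, 'j': 9, 'w': 4, 'm': 11, 'z': 9}
lookup['x'] = 3 → {'r': 0, 'b': 5, 'j': 9, 'w': 4, 'm': 11, 'z': 9, 'x': 3}
lookup['a'] = 5 → {'r': 0, 'b': 5, 'j': 9, 'w': 4, 'm': 11, 'z': 9, 'x': 3, 'a': 5}
del 'm' → {'r': 0, 'b': 5, 'j': 9, 'w': 4, 'z': 9, 'x': 3, 'a': 5}

{'r': 0, 'b': 5, 'j': 9, 'w': 4, 'z': 9, 'x': 3, 'a': 5}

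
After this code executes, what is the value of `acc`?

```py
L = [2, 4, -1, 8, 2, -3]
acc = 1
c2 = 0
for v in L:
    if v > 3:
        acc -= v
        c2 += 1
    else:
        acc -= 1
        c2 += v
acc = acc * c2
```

-30

v=2: not >3, acc = 1-1 = 0; c2=2
v=4: >3, acc = 0-4 = -4; c2=3
v=-1: not >3, acc = (-4)-1 = -5; c2=2
v=8: >3, acc = (-5)-8 = -13; c2=3
v=2: not >3, acc = (-13)-1 = -14; c2=5
v=-3: not >3, acc = (-14)-1 = -15; c2=2
acc*c2 = (-15)*2 = -30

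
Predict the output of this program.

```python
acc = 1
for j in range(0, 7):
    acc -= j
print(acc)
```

j=0: acc = 1-0 = 1
j=1: acc = 1-1 = 0
j=2: acc = 0-2 = -2
j=3: acc = (-2)-3 = -5
j=4: acc = (-5)-4 = -9
j=5: acc = (-9)-5 = -14
j=6: acc = (-14)-6 = -20

-20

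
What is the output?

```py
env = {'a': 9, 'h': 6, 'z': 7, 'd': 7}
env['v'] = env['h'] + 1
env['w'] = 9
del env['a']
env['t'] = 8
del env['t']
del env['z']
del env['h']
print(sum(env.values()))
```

env['v'] = env['h']+1 = 7 → {'a': 9, 'h': 6, 'z': 7, 'd': 7, 'v': 7}
env['w'] = 9 → {'a': 9, 'h': 6, 'z': 7, 'd': 7, 'v': 7, 'w': 9}
del 'a' → {'h': 6, 'z': 7, 'd': 7, 'v': 7, 'w': 9}
env['t'] = 8 → {'h': 6, 'z': 7, 'd': 7, 'v': 7, 'w': 9, 't': 8}
del 't' → {'h': 6, 'z': 7, 'd': 7, 'v': 7, 'w': 9}
del 'z' → {'h': 6, 'd': 7, 'v': 7, 'w': 9}
del 'h' → {'d': 7, 'v': 7, 'w': 9}
sum of values = 23

23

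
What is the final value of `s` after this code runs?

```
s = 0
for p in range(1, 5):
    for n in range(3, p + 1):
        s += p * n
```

p=3,n=3: s = 0+9 = 9
p=4,n=3: s = 9+12 = 21
p=4,n=4: s = 21+16 = 37

37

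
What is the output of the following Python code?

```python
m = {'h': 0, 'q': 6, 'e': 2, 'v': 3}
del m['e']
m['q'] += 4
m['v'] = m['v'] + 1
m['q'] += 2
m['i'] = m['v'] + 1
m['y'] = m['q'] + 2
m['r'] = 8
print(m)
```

del 'e' → {'h': 0, 'q': 6, 'v': 3}
m['q'] = 6+4 = 10 → {'h': 0, 'q': 10, 'v': 3}
m['v'] = m['v']+1 = 4 → {'h': 0, 'q': 10, 'v': 4}
m['q'] = 10+2 = 12 → {'h': 0, 'q': 12, 'v': 4}
m['i'] = m['v']+1 = 5 → {'h': 0, 'q': 12, 'v': 4, 'i': 5}
m['y'] = m['q']+2 = 14 → {'h': 0, 'q': 12, 'v': 4, 'i': 5, 'y': 14}
m['r'] = 8 → {'h': 0, 'q': 12, 'v': 4, 'i': 5, 'y': 14, 'r': 8}

{'h': 0, 'q': 12, 'v': 4, 'i': 5, 'y': 14, 'r': 8}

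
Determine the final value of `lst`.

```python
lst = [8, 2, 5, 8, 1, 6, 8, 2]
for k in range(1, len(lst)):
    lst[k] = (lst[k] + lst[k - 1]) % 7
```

k=1: lst[1] = (2+8)%7 = 3 → [8, 3, 5, 8, 1, 6, 8, 2]
k=2: lst[2] = (5+3)%7 = 1 → [8, 3, 1, 8, 1, 6, 8, 2]
k=3: lst[3] = (8+1)%7 = 2 → [8, 3, 1, 2, 1, 6, 8, 2]
k=4: lst[4] = (1+2)%7 = 3 → [8, 3, 1, 2, 3, 6, 8, 2]
k=5: lst[5] = (6+3)%7 = 2 → [8, 3, 1, 2, 3, 2, 8, 2]
k=6: lst[6] = (8+2)%7 = 3 → [8, 3, 1, 2, 3, 2, 3, 2]
k=7: lst[7] = (2+3)%7 = 5 → [8, 3, 1, 2, 3, 2, 3, 5]

[8, 3, 1, 2, 3, 2, 3, 5]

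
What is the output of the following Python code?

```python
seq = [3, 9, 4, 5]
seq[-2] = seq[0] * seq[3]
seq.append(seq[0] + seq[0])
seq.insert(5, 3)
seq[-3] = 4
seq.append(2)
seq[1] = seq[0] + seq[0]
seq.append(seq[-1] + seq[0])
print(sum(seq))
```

seq[-2] = seq[0]*seq[3] = 3*5 = 15 → [3, 9, 15, 5]
append seq[0]+seq[0] = 3+3 = 6 → [3, 9, 15, 5, 6]
insert 3 at 5 → [3, 9, 15, 5, 6, 3]
seq[-3] = 4 → [3, 9, 15, 4, 6, 3]
append 2 → [3, 9, 15, 4, 6, 3, 2]
seq[1] = seq[0]+seq[0] = 3+3 = 6 → [3, 6, 15, 4, 6, 3, 2]
append seq[-1]+seq[0] = 2+3 = 5 → [3, 6, 15, 4, 6, 3, 2, 5]
sum = 44

44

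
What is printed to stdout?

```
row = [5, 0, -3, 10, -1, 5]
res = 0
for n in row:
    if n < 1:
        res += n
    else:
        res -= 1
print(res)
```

-7

n=5: not <1, res = 0-1 = -1
n=0: <1, res = (-1)+0 = -1
n=-3: <1, res = (-1)+(-3) = -4
n=10: not <1, res = (-4)-1 = -5
n=-1: <1, res = (-5)+(-1) = -6
n=5: not <1, res = (-6)-1 = -7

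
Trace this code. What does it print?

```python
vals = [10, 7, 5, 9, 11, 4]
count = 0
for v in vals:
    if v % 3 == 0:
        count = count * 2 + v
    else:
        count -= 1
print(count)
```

v=10: not %3==0, count = 0-1 = -1
v=7: not %3==0, count = (-1)-1 = -2
v=5: not %3==0, count = (-2)-1 = -3
v=9: %3==0, count = (-3)*2+9 = 3
v=11: not %3==0, count = 3-1 = 2
v=4: not %3==0, count = 2-1 = 1

1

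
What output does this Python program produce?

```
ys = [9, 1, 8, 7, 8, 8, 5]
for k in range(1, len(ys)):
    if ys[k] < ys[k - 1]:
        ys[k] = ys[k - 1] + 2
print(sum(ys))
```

k=1: 1<9, ys[1] = 9+2 = 11 → [9, 11, 8, 7, 8, 8, 5]
k=2: 8<11, ys[2] = 11+2 = 13 → [9, 11, 13, 7, 8, 8, 5]
k=3: 7<13, ys[3] = 13+2 = 15 → [9, 11, 13, 15, 8, 8, 5]
k=4: 8<15, ys[4] = 15+2 = 17 → [9, 11, 13, 15, 17, 8, 5]
k=5: 8<17, ys[5] = 17+2 = 19 → [9, 11, 13, 15, 17, 19, 5]
k=6: 5<19, ys[6] = 19+2 = 21 → [9, 11, 13, 15, 17, 19, 21]
sum = 105

105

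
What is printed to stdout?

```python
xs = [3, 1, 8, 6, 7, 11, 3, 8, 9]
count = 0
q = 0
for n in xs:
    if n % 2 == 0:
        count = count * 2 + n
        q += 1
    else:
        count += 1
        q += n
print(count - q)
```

n=3: not even, count = 0+1 = 1; q=3
n=1: not even, count = 1+1 = 2; q=4
n=8: even, count = 2*2+8 = 12; q=5
n=6: even, count = 12*2+6 = 30; q=6
n=7: not even, count = 30+1 = 31; q=13
n=11: not even, count = 31+1 = 32; q=24
n=3: not even, count = 32+1 = 33; q=27
n=8: even, count = 33*2+8 = 74; q=28
n=9: not even, count = 74+1 = 75; q=37
count-q = 75-37 = 38

38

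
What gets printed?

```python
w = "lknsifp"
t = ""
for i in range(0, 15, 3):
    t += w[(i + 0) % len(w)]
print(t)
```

lspnf

i=0: add w[0]='l' → 'l'
i=3: add w[3]='s' → 'ls'
i=6: add w[6]='p' → 'lsp'
i=9: add w[2]='n' → 'lspn'
i=12: add w[5]='f' → 'lspnf'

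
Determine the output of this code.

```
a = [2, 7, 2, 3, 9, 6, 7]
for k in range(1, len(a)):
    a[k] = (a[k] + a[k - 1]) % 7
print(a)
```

k=1: a[1] = (7+2)%7 = 2 → [2, 2, 2, 3, 9, 6, 7]
k=2: a[2] = (2+2)%7 = 4 → [2, 2, 4, 3, 9, 6, 7]
k=3: a[3] = (3+4)%7 = 0 → [2, 2, 4, 0, 9, 6, 7]
k=4: a[4] = (9+0)%7 = 2 → [2, 2, 4, 0, 2, 6, 7]
k=5: a[5] = (6+2)%7 = 1 → [2, 2, 4, 0, 2, 1, 7]
k=6: a[6] = (7+1)%7 = 1 → [2, 2, 4, 0, 2, 1, 1]

[2, 2, 4, 0, 2, 1, 1]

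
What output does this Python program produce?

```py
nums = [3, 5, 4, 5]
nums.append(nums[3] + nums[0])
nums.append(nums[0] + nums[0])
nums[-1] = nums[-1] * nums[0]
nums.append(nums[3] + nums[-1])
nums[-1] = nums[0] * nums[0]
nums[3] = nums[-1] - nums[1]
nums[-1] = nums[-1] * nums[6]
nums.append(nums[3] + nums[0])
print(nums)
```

[3, 5, 4, 4, 8, 18, 81, 7]

append nums[3]+nums[0] = 5+3 = 8 → [3, 5, 4, 5, 8]
append nums[0]+nums[0] = 3+3 = 6 → [3, 5, 4, 5, 8, 6]
nums[-1] = nums[-1]*nums[0] = 6*3 = 18 → [3, 5, 4, 5, 8, 18]
append nums[3]+nums[-1] = 5+18 = 23 → [3, 5, 4, 5, 8, 18, 23]
nums[-1] = nums[0]*nums[0] = 3*3 = 9 → [3, 5, 4, 5, 8, 18, 9]
nums[3] = nums[-1]-nums[1] = 9-5 = 4 → [3, 5, 4, 4, 8, 18, 9]
nums[-1] = nums[-1]*nums[6] = 9*9 = 81 → [3, 5, 4, 4, 8, 18, 81]
append nums[3]+nums[0] = 4+3 = 7 → [3, 5, 4, 4, 8, 18, 81, 7]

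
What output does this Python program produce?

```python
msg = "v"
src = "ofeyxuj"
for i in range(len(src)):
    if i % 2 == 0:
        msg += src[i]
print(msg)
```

voexj

i=0: add 'o' → 'vo'
i=1: skip
i=2: add 'e' → 'voe'
i=3: skip
i=4: add 'x' → 'voex'
i=5: skip
i=6: add 'j' → 'voexj'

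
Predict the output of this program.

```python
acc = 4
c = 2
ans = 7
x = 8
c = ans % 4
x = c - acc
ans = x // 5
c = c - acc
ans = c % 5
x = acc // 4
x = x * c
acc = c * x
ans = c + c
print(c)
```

-1

c = 7%4 = 3
x = 3-4 = -1
ans = (-1)//5 = -1
c = 3-4 = -1
ans = (-1)%5 = 4
x = 4//4 = 1
x = 1*(-1) = -1
acc = (-1)*(-1) = 1
ans = (-1)+(-1) = -2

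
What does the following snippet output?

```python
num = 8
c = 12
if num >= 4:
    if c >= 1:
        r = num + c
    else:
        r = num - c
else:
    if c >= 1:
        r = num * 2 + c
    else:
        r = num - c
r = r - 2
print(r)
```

18

num=8, c=12
num >= 4 is True; c >= 1 is True
→ r = num + c = 20
r = 20-2 = 18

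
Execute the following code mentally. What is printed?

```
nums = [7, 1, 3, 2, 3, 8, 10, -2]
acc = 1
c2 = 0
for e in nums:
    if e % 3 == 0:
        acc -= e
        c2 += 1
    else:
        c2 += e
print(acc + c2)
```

e=7: not %3==0; c2=7
e=1: not %3==0; c2=8
e=3: %3==0, acc = 1-3 = -2; c2=9
e=2: not %3==0; c2=11
e=3: %3==0, acc = (-2)-3 = -5; c2=12
e=8: not %3==0; c2=20
e=10: not %3==0; c2=30
e=-2: not %3==0; c2=28
acc+c2 = (-5)+28 = 23

23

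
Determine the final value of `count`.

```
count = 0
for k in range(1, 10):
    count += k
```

k=1: count = 0+1 = 1
k=2: count = 1+2 = 3
k=3: count = 3+3 = 6
k=4: count = 6+4 = 10
k=5: count = 10+5 = 15
k=6: count = 15+6 = 21
k=7: count = 21+7 = 28
k=8: count = 28+8 = 36
k=9: count = 36+9 = 45

45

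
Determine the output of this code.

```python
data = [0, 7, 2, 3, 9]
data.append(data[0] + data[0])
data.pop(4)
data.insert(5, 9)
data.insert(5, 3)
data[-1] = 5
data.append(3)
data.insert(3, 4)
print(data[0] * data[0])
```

0

append data[0]+data[0] = 0+0 = 0 → [0, 7, 2, 3, 9, 0]
pop(4) removes 9 → [0, 7, 2, 3, 0]
insert 9 at 5 → [0, 7, 2, 3, 0, 9]
insert 3 at 5 → [0, 7, 2, 3, 0, 3, 9]
data[-1] = 5 → [0, 7, 2, 3, 0, 3, 5]
append 3 → [0, 7, 2, 3, 0, 3, 5, 3]
insert 4 at 3 → [0, 7, 2, 4, 3, 0, 3, 5, 3]
data[0]*data[0] = 0*0 = 0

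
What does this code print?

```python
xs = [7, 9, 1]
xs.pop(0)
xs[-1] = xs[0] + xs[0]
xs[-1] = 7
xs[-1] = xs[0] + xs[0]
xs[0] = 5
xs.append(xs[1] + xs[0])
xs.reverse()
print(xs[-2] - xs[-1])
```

pop(0) removes 7 → [9, 1]
xs[-1] = xs[0]+xs[0] = 9+9 = 18 → [9, 18]
xs[-1] = 7 → [9, 7]
xs[-1] = xs[0]+xs[0] = 9+9 = 18 → [9, 18]
xs[0] = 5 → [5, 18]
append xs[1]+xs[0] = 18+5 = 23 → [5, 18, 23]
reverse → [23, 18, 5]
xs[-2]-xs[-1] = 18-5 = 13

13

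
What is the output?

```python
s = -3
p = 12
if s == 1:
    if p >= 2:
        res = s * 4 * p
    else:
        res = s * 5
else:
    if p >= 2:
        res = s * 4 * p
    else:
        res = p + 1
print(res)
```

-144

s=-3, p=12
s == 1 is False; p >= 2 is True
→ res = s * 4 * p = -144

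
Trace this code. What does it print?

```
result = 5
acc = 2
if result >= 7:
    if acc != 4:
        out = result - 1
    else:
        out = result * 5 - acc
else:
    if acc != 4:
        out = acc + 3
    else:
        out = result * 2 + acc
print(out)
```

result=5, acc=2
result >= 7 is False; acc != 4 is True
→ out = acc + 3 = 5

5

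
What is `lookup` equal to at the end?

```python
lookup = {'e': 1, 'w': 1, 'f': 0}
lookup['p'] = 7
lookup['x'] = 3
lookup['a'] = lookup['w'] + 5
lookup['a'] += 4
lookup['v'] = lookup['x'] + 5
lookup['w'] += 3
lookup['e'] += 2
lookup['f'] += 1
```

lookup['p'] = 7 → {'e': 1, 'w': 1, 'f': 0, 'p': 7}
lookup['x'] = 3 → {'e': 1, 'w': 1, 'f': 0, 'p': 7, 'x': 3}
lookup['a'] = lookup['w']+5 = 6 → {'e': 1, 'w': 1, 'f': 0, 'p': 7, 'x': 3, 'a': 6}
lookup['a'] = 6+4 = 10 → {'e': 1, 'w': 1, 'f': 0, 'p': 7, 'x': 3, 'a': 10}
lookup['v'] = lookup['x']+5 = 8 → {'e': 1, 'w': 1, 'f': 0, 'p': 7, 'x': 3, 'a': 10, 'v': 8}
lookup['w'] = 1+3 = 4 → {'e': 1, 'w': 4, 'f': 0, 'p': 7, 'x': 3, 'a': 10, 'v': 8}
lookup['e'] = 1+2 = 3 → {'e': 3, 'w': 4, 'f': 0, 'p': 7, 'x': 3, 'a': 10, 'v': 8}
lookup['f'] = 0+1 = 1 → {'e': 3, 'w': 4, 'f': 1, 'p': 7, 'x': 3, 'a': 10, 'v': 8}

{'e': 3, 'w': 4, 'f': 1, 'p': 7, 'x': 3, 'a': 10, 'v': 8}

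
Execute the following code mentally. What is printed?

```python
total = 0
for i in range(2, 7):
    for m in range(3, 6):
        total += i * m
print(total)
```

240

i=2,m=3: total = 0+6 = 6
i=2,m=4: total = 6+8 = 14
i=2,m=5: total = 14+10 = 24
i=3,m=3: total = 24+9 = 33
i=3,m=4: total = 33+12 = 45
i=3,m=5: total = 45+15 = 60
i=4,m=3: total = 60+12 = 72
i=4,m=4: total = 72+16 = 88
i=4,m=5: total = 88+20 = 108
i=5,m=3: total = 108+15 = 123
i=5,m=4: total = 123+20 = 143
i=5,m=5: total = 143+25 = 168
i=6,m=3: total = 168+18 = 186
i=6,m=4: total = 186+24 = 210
i=6,m=5: total = 210+30 = 240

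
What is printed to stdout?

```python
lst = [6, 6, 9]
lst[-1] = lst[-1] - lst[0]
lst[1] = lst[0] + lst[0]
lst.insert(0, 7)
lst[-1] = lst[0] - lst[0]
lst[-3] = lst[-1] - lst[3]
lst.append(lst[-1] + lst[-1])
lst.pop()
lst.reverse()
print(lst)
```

lst[-1] = lst[-1]-lst[0] = 9-6 = 3 → [6, 6, 3]
lst[1] = lst[0]+lst[0] = 6+6 = 12 → [6, 12, 3]
insert 7 at 0 → [7, 6, 12, 3]
lst[-1] = lst[0]-lst[0] = 7-7 = 0 → [7, 6, 12, 0]
lst[-3] = lst[-1]-lst[3] = 0-0 = 0 → [7, 0, 12, 0]
append lst[-1]+lst[-1] = 0+0 = 0 → [7, 0, 12, 0, 0]
pop() removes 0 → [7, 0, 12, 0]
reverse → [0, 12, 0, 7]

[0, 12, 0, 7]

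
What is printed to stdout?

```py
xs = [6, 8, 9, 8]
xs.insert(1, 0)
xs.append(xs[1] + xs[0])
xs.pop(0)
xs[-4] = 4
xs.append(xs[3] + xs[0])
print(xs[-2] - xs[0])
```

6

insert 0 at 1 → [6, 0, 8, 9, 8]
append xs[1]+xs[0] = 0+6 = 6 → [6, 0, 8, 9, 8, 6]
pop(0) removes 6 → [0, 8, 9, 8, 6]
xs[-4] = 4 → [0, 4, 9, 8, 6]
append xs[3]+xs[0] = 8+0 = 8 → [0, 4, 9, 8, 6, 8]
xs[-2]-xs[0] = 6-0 = 6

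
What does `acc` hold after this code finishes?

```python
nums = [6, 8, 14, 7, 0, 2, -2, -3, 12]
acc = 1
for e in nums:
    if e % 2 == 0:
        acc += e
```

e=6: even, acc = 1+6 = 7
e=8: even, acc = 7+8 = 15
e=14: even, acc = 15+14 = 29
e=7: not even
e=0: even, acc = 29+0 = 29
e=2: even, acc = 29+2 = 31
e=-2: even, acc = 31+(-2) = 29
e=-3: not even
e=12: even, acc = 29+12 = 41

41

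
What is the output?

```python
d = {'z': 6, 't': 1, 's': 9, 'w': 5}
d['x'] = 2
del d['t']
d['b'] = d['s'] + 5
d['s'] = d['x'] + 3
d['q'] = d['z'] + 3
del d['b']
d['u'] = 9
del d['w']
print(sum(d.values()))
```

31

d['x'] = 2 → {'z': 6, 't': 1, 's': 9, 'w': 5, 'x': 2}
del 't' → {'z': 6, 's': 9, 'w': 5, 'x': 2}
d['b'] = d['s']+5 = 14 → {'z': 6, 's': 9, 'w': 5, 'x': 2, 'b': 14}
d['s'] = d['x']+3 = 5 → {'z': 6, 's': 5, 'w': 5, 'x': 2, 'b': 14}
d['q'] = d['z']+3 = 9 → {'z': 6, 's': 5, 'w': 5, 'x': 2, 'b': 14, 'q': 9}
del 'b' → {'z': 6, 's': 5, 'w': 5, 'x': 2, 'q': 9}
d['u'] = 9 → {'z': 6, 's': 5, 'w': 5, 'x': 2, 'q': 9, 'u': 9}
del 'w' → {'z': 6, 's': 5, 'x': 2, 'q': 9, 'u': 9}
sum of values = 31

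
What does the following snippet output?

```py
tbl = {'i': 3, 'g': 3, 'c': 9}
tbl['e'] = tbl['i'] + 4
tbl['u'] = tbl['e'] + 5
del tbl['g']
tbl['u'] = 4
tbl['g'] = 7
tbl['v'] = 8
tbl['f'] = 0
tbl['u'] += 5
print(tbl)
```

{'i': 3, 'c': 9, 'e': 7, 'u': 9, 'g': 7, 'v': 8, 'f': 0}

tbl['e'] = tbl['i']+4 = 7 → {'i': 3, 'g': 3, 'c': 9, 'e': 7}
tbl['u'] = tbl['e']+5 = 12 → {'i': 3, 'g': 3, 'c': 9, 'e': 7, 'u': 12}
del 'g' → {'i': 3, 'c': 9, 'e': 7, 'u': 12}
tbl['u'] = 4 → {'i': 3, 'c': 9, 'e': 7, 'u': 4}
tbl['g'] = 7 → {'i': 3, 'c': 9, 'e': 7, 'u': 4, 'g': 7}
tbl['v'] = 8 → {'i': 3, 'c': 9, 'e': 7, 'u': 4, 'g': 7, 'v': 8}
tbl['f'] = 0 → {'i': 3, 'c': 9, 'e': 7, 'u': 4, 'g': 7, 'v': 8, 'f': 0}
tbl['u'] = 4+5 = 9 → {'i': 3, 'c': 9, 'e': 7, 'u': 9, 'g': 7, 'v': 8, 'f': 0}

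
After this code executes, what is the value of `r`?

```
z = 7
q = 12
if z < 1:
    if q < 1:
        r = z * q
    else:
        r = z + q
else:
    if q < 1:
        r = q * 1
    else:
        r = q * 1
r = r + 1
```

13

z=7, q=12
z < 1 is False; q < 1 is False
→ r = q * 1 = 12
r = 12+1 = 13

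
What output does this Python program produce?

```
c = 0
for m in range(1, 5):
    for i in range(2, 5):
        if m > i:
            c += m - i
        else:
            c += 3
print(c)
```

31

m=1,i=2: not 1>2, c = 0+3 = 3
m=1,i=3: not 1>3, c = 3+3 = 6
m=1,i=4: not 1>4, c = 6+3 = 9
m=2,i=2: not 2>2, c = 9+3 = 12
m=2,i=3: not 2>3, c = 12+3 = 15
m=2,i=4: not 2>4, c = 15+3 = 18
m=3,i=2: 3>2, c = 18+1 = 19
m=3,i=3: not 3>3, c = 19+3 = 22
m=3,i=4: not 3>4, c = 22+3 = 25
m=4,i=2: 4>2, c = 25+2 = 27
m=4,i=3: 4>3, c = 27+1 = 28
m=4,i=4: not 4>4, c = 28+3 = 31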